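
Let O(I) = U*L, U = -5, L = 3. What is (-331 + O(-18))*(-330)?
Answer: 114180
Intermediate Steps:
O(I) = -15 (O(I) = -5*3 = -15)
(-331 + O(-18))*(-330) = (-331 - 15)*(-330) = -346*(-330) = 114180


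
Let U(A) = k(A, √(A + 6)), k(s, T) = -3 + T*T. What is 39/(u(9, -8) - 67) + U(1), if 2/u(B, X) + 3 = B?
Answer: 683/200 ≈ 3.4150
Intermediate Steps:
u(B, X) = 2/(-3 + B)
k(s, T) = -3 + T²
U(A) = 3 + A (U(A) = -3 + (√(A + 6))² = -3 + (√(6 + A))² = -3 + (6 + A) = 3 + A)
39/(u(9, -8) - 67) + U(1) = 39/(2/(-3 + 9) - 67) + (3 + 1) = 39/(2/6 - 67) + 4 = 39/(2*(⅙) - 67) + 4 = 39/(⅓ - 67) + 4 = 39/(-200/3) + 4 = 39*(-3/200) + 4 = -117/200 + 4 = 683/200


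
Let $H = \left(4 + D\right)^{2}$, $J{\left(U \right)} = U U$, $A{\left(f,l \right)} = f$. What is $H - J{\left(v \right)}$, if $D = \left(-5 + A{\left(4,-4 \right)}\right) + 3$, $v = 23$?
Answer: $-493$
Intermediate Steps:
$J{\left(U \right)} = U^{2}$
$D = 2$ ($D = \left(-5 + 4\right) + 3 = -1 + 3 = 2$)
$H = 36$ ($H = \left(4 + 2\right)^{2} = 6^{2} = 36$)
$H - J{\left(v \right)} = 36 - 23^{2} = 36 - 529 = -493$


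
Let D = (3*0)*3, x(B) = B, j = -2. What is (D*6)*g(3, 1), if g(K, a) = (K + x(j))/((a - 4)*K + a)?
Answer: 0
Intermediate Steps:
D = 0 (D = 0*3 = 0)
g(K, a) = (-2 + K)/(a + K*(-4 + a)) (g(K, a) = (K - 2)/((a - 4)*K + a) = (-2 + K)/((-4 + a)*K + a) = (-2 + K)/(K*(-4 + a) + a) = (-2 + K)/(a + K*(-4 + a)))
(D*6)*g(3, 1) = (0*6)*((-2 + 3)/(1 - 4*3 + 3*1)) = 0*(1/(1 - 12 + 3)) = 0*(1/(-8)) = 0*(-1/8*1) = 0*(-1/8) = 0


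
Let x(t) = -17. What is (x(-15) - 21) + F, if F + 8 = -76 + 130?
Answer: 8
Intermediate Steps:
F = 46 (F = -8 + (-76 + 130) = -8 + 54 = 46)
(x(-15) - 21) + F = (-17 - 21) + 46 = -38 + 46 = 8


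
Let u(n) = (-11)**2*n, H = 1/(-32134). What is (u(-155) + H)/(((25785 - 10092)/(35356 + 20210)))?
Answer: -5581356236631/84046477 ≈ -66408.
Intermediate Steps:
H = -1/32134 ≈ -3.1120e-5
u(n) = 121*n
(u(-155) + H)/(((25785 - 10092)/(35356 + 20210))) = (121*(-155) - 1/32134)/(((25785 - 10092)/(35356 + 20210))) = (-18755 - 1/32134)/((15693/55566)) = -602673171/(32134*(15693*(1/55566))) = -602673171/(32134*5231/18522) = -602673171/32134*18522/5231 = -5581356236631/84046477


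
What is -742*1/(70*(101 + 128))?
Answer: -53/1145 ≈ -0.046288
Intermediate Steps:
-742*1/(70*(101 + 128)) = -742/(70*229) = -742/16030 = -742*1/16030 = -53/1145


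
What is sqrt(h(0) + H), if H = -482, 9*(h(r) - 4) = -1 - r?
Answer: I*sqrt(4303)/3 ≈ 21.866*I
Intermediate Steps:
h(r) = 35/9 - r/9 (h(r) = 4 + (-1 - r)/9 = 4 + (-1/9 - r/9) = 35/9 - r/9)
sqrt(h(0) + H) = sqrt((35/9 - 1/9*0) - 482) = sqrt((35/9 + 0) - 482) = sqrt(35/9 - 482) = sqrt(-4303/9) = I*sqrt(4303)/3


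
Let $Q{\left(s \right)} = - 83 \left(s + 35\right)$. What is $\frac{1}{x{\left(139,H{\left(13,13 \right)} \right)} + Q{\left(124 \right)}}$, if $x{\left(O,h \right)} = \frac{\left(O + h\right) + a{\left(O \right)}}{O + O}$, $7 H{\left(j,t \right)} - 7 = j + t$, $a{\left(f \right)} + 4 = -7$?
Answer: $- \frac{1946}{25680433} \approx -7.5778 \cdot 10^{-5}$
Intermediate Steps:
$Q{\left(s \right)} = -2905 - 83 s$ ($Q{\left(s \right)} = - 83 \left(35 + s\right) = -2905 - 83 s$)
$a{\left(f \right)} = -11$ ($a{\left(f \right)} = -4 - 7 = -11$)
$H{\left(j,t \right)} = 1 + \frac{j}{7} + \frac{t}{7}$ ($H{\left(j,t \right)} = 1 + \frac{j + t}{7} = 1 + \left(\frac{j}{7} + \frac{t}{7}\right) = 1 + \frac{j}{7} + \frac{t}{7}$)
$x{\left(O,h \right)} = \frac{-11 + O + h}{2 O}$ ($x{\left(O,h \right)} = \frac{\left(O + h\right) - 11}{O + O} = \frac{-11 + O + h}{2 O}$)
$\frac{1}{x{\left(139,H{\left(13,13 \right)} \right)} + Q{\left(124 \right)}} = \frac{1}{\frac{-11 + 139 + \left(1 + \frac{1}{7} \cdot 13 + \frac{1}{7} \cdot 13\right)}{2 \cdot 139} - 13197} = \frac{1}{\frac{1}{2} \cdot \frac{1}{139} \left(-11 + 139 + \left(1 + \frac{13}{7} + \frac{13}{7}\right)\right) - 13197} = \frac{1}{\frac{1}{2} \cdot \frac{1}{139} \left(-11 + 139 + \frac{33}{7}\right) - 13197} = \frac{1}{\frac{1}{2} \cdot \frac{1}{139} \cdot \frac{929}{7} - 13197} = \frac{1}{\frac{929}{1946} - 13197} = \frac{1}{- \frac{25680433}{1946}} = - \frac{1946}{25680433}$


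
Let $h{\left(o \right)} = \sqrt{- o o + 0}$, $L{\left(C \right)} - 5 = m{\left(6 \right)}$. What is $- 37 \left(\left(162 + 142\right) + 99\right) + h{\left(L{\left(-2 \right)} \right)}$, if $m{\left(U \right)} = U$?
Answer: $-14911 + 11 i \approx -14911.0 + 11.0 i$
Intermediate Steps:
$L{\left(C \right)} = 11$ ($L{\left(C \right)} = 5 + 6 = 11$)
$h{\left(o \right)} = \sqrt{- o^{2}}$ ($h{\left(o \right)} = \sqrt{- o^{2} + 0} = \sqrt{- o^{2}}$)
$- 37 \left(\left(162 + 142\right) + 99\right) + h{\left(L{\left(-2 \right)} \right)} = - 37 \left(\left(162 + 142\right) + 99\right) + \sqrt{- 11^{2}} = - 37 \left(304 + 99\right) + \sqrt{\left(-1\right) 121} = \left(-37\right) 403 + \sqrt{-121} = -14911 + 11 i$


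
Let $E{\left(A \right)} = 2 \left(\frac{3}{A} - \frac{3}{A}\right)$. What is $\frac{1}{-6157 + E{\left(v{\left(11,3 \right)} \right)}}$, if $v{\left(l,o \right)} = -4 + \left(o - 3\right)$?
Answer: $- \frac{1}{6157} \approx -0.00016242$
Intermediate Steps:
$v{\left(l,o \right)} = -7 + o$ ($v{\left(l,o \right)} = -4 + \left(o - 3\right) = -4 + \left(-3 + o\right) = -7 + o$)
$E{\left(A \right)} = 0$ ($E{\left(A \right)} = 2 \cdot 0 = 0$)
$\frac{1}{-6157 + E{\left(v{\left(11,3 \right)} \right)}} = \frac{1}{-6157 + 0} = \frac{1}{-6157} = - \frac{1}{6157}$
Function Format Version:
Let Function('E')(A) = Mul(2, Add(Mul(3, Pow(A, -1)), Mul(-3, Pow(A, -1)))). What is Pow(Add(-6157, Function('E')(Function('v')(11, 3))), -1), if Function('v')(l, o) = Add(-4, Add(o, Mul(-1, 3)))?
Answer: Rational(-1, 6157) ≈ -0.00016242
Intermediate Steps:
Function('v')(l, o) = Add(-7, o) (Function('v')(l, o) = Add(-4, Add(o, -3)) = Add(-4, Add(-3, o)) = Add(-7, o))
Function('E')(A) = 0 (Function('E')(A) = Mul(2, 0) = 0)
Pow(Add(-6157, Function('E')(Function('v')(11, 3))), -1) = Pow(Add(-6157, 0), -1) = Pow(-6157, -1) = Rational(-1, 6157)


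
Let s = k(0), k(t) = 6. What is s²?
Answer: 36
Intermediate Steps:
s = 6
s² = 6² = 36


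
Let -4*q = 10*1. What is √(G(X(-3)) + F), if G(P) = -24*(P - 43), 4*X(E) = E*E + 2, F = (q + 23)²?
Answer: √5545/2 ≈ 37.232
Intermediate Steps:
q = -5/2 ≈ -2.5000
F = 1681/4 (F = (-5/2 + 23)² = (41/2)² = 1681/4 ≈ 420.25)
X(E) = ½ + E²/4 (X(E) = (E*E + 2)/4 = (E² + 2)/4 = (2 + E²)/4 = ½ + E²/4)
G(P) = 1032 - 24*P (G(P) = -24*(-43 + P) = 1032 - 24*P)
√(G(X(-3)) + F) = √((1032 - 24*(½ + (¼)*(-3)²)) + 1681/4) = √((1032 - 24*(½ + (¼)*9)) + 1681/4) = √((1032 - 24*(½ + 9/4)) + 1681/4) = √((1032 - 24*11/4) + 1681/4) = √((1032 - 66) + 1681/4) = √(966 + 1681/4) = √(5545/4) = √5545/2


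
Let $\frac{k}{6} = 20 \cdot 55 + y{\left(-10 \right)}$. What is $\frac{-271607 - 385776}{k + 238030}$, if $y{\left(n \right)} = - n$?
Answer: $- \frac{657383}{244690} \approx -2.6866$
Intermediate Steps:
$k = 6660$ ($k = 6 \left(20 \cdot 55 - -10\right) = 6 \left(1100 + 10\right) = 6 \cdot 1110 = 6660$)
$\frac{-271607 - 385776}{k + 238030} = \frac{-271607 - 385776}{6660 + 238030} = - \frac{657383}{244690}$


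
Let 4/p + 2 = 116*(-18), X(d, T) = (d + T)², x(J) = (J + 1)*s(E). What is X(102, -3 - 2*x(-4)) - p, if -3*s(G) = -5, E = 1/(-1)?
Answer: 12415647/1045 ≈ 11881.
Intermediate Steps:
E = -1
s(G) = 5/3 (s(G) = -⅓*(-5) = 5/3)
x(J) = 5/3 + 5*J/3 (x(J) = (J + 1)*(5/3) = (1 + J)*(5/3) = 5/3 + 5*J/3)
X(d, T) = (T + d)²
p = -2/1045 (p = 4/(-2 + 116*(-18)) = 4/(-2 - 2088) = 4/(-2090) = 4*(-1/2090) = -2/1045 ≈ -0.0019139)
X(102, -3 - 2*x(-4)) - p = ((-3 - 2*(5/3 + (5/3)*(-4))) + 102)² - 1*(-2/1045) = ((-3 - 2*(5/3 - 20/3)) + 102)² + 2/1045 = ((-3 - 2*(-5)) + 102)² + 2/1045 = ((-3 + 10) + 102)² + 2/1045 = (7 + 102)² + 2/1045 = 109² + 2/1045 = 11881 + 2/1045 = 12415647/1045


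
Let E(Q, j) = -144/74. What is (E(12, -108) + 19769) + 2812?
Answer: 835425/37 ≈ 22579.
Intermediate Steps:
E(Q, j) = -72/37 (E(Q, j) = -144*1/74 = -72/37)
(E(12, -108) + 19769) + 2812 = (-72/37 + 19769) + 2812 = 731381/37 + 2812 = 835425/37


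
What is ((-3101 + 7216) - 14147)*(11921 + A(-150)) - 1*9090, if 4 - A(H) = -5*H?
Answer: -112116690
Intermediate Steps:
A(H) = 4 + 5*H (A(H) = 4 - (-5)*H = 4 + 5*H)
((-3101 + 7216) - 14147)*(11921 + A(-150)) - 1*9090 = ((-3101 + 7216) - 14147)*(11921 + (4 + 5*(-150))) - 1*9090 = (4115 - 14147)*(11921 + (4 - 750)) - 9090 = -10032*(11921 - 746) - 9090 = -10032*11175 - 9090 = -112107600 - 9090 = -112116690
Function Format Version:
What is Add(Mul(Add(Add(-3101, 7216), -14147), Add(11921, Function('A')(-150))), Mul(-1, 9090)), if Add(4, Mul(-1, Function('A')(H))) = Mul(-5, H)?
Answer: -112116690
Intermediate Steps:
Function('A')(H) = Add(4, Mul(5, H)) (Function('A')(H) = Add(4, Mul(-1, Mul(-5, H))) = Add(4, Mul(5, H)))
Add(Mul(Add(Add(-3101, 7216), -14147), Add(11921, Function('A')(-150))), Mul(-1, 9090)) = Add(Mul(Add(Add(-3101, 7216), -14147), Add(11921, Add(4, Mul(5, -150)))), Mul(-1, 9090)) = Add(Mul(Add(4115, -14147), Add(11921, Add(4, -750))), -9090) = Add(Mul(-10032, Add(11921, -746)), -9090) = Add(Mul(-10032, 11175), -9090) = Add(-112107600, -9090) = -112116690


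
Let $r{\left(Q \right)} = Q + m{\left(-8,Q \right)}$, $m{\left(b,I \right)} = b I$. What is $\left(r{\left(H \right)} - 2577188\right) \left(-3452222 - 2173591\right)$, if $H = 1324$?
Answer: $14550917788728$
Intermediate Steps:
$m{\left(b,I \right)} = I b$
$r{\left(Q \right)} = - 7 Q$ ($r{\left(Q \right)} = Q + Q \left(-8\right) = Q - 8 Q = - 7 Q$)
$\left(r{\left(H \right)} - 2577188\right) \left(-3452222 - 2173591\right) = \left(\left(-7\right) 1324 - 2577188\right) \left(-3452222 - 2173591\right) = \left(-9268 - 2577188\right) \left(-5625813\right) = \left(-2586456\right) \left(-5625813\right) = 14550917788728$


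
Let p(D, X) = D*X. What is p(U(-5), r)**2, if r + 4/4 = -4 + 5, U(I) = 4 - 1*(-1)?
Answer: 0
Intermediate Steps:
U(I) = 5 (U(I) = 4 + 1 = 5)
r = 0 (r = -1 + (-4 + 5) = -1 + 1 = 0)
p(U(-5), r)**2 = (5*0)**2 = 0**2 = 0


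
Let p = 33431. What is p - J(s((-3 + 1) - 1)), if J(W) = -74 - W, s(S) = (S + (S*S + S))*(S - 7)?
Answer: 33475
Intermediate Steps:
s(S) = (-7 + S)*(S**2 + 2*S) (s(S) = (S + (S**2 + S))*(-7 + S) = (S + (S + S**2))*(-7 + S) = (S**2 + 2*S)*(-7 + S) = (-7 + S)*(S**2 + 2*S))
p - J(s((-3 + 1) - 1)) = 33431 - (-74 - ((-3 + 1) - 1)*(-14 + ((-3 + 1) - 1)**2 - 5*((-3 + 1) - 1))) = 33431 - (-74 - (-2 - 1)*(-14 + (-2 - 1)**2 - 5*(-2 - 1))) = 33431 - (-74 - (-3)*(-14 + (-3)**2 - 5*(-3))) = 33431 - (-74 - (-3)*(-14 + 9 + 15)) = 33431 - (-74 - (-3)*10) = 33431 - (-74 - 1*(-30)) = 33431 - (-74 + 30) = 33431 - 1*(-44) = 33431 + 44 = 33475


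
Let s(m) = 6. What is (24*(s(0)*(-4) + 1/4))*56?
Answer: -31920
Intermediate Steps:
(24*(s(0)*(-4) + 1/4))*56 = (24*(6*(-4) + 1/4))*56 = (24*(-24 + ¼))*56 = (24*(-95/4))*56 = -570*56 = -31920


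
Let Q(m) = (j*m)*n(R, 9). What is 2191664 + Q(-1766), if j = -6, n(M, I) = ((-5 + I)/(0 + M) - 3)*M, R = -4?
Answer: 2361200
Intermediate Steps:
n(M, I) = M*(-3 + (-5 + I)/M) (n(M, I) = ((-5 + I)/M - 3)*M = (-3 + (-5 + I)/M)*M = M*(-3 + (-5 + I)/M))
Q(m) = -96*m (Q(m) = (-6*m)*(-5 + 9 - 3*(-4)) = (-6*m)*(-5 + 9 + 12) = -6*m*16 = -96*m)
2191664 + Q(-1766) = 2191664 - 96*(-1766) = 2191664 + 169536 = 2361200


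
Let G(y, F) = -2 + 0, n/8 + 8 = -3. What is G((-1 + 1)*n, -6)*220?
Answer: -440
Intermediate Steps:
n = -88 (n = -64 + 8*(-3) = -64 - 24 = -88)
G(y, F) = -2
G((-1 + 1)*n, -6)*220 = -2*220 = -440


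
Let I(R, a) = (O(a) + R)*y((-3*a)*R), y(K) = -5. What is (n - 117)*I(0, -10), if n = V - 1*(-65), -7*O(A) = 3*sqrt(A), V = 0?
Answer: -780*I*sqrt(10)/7 ≈ -352.37*I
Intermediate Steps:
O(A) = -3*sqrt(A)/7
I(R, a) = -5*R + 15*sqrt(a)/7 (I(R, a) = (-3*sqrt(a)/7 + R)*(-5) = (R - 3*sqrt(a)/7)*(-5) = -5*R + 15*sqrt(a)/7)
n = 65 (n = 0 - 1*(-65) = 0 + 65 = 65)
(n - 117)*I(0, -10) = (65 - 117)*(-5*0 + 15*sqrt(-10)/7) = -52*(0 + 15*(I*sqrt(10))/7) = -52*(0 + 15*I*sqrt(10)/7) = -780*I*sqrt(10)/7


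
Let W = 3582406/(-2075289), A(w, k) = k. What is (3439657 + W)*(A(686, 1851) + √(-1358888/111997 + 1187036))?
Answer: 4404317990889139/691763 + 14276557506934*√3722307428777997/232426142133 ≈ 1.0114e+10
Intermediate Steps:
W = -3582406/2075289 (W = 3582406*(-1/2075289) = -3582406/2075289 ≈ -1.7262)
(3439657 + W)*(A(686, 1851) + √(-1358888/111997 + 1187036)) = (3439657 - 3582406/2075289)*(1851 + √(-1358888/111997 + 1187036)) = 7138278753467*(1851 + √(-1358888*1/111997 + 1187036))/2075289 = 7138278753467*(1851 + √(-1358888/111997 + 1187036))/2075289 = 7138278753467*(1851 + √(132943112004/111997))/2075289 = 7138278753467*(1851 + 2*√3722307428777997/111997)/2075289 = 4404317990889139/691763 + 14276557506934*√3722307428777997/232426142133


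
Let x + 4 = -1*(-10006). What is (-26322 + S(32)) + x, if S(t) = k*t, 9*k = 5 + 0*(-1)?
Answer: -146720/9 ≈ -16302.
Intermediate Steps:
x = 10002 (x = -4 - 1*(-10006) = -4 + 10006 = 10002)
k = 5/9 (k = (5 + 0*(-1))/9 = (5 + 0)/9 = (⅑)*5 = 5/9 ≈ 0.55556)
S(t) = 5*t/9
(-26322 + S(32)) + x = (-26322 + (5/9)*32) + 10002 = (-26322 + 160/9) + 10002 = -236738/9 + 10002 = -146720/9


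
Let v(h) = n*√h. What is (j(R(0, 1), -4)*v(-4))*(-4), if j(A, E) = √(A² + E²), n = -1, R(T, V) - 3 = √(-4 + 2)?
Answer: 8*I*√(23 + 6*I*√2) ≈ -6.9634 + 38.993*I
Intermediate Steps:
R(T, V) = 3 + I*√2 (R(T, V) = 3 + √(-4 + 2) = 3 + √(-2) = 3 + I*√2)
v(h) = -√h
(j(R(0, 1), -4)*v(-4))*(-4) = (√((3 + I*√2)² + (-4)²)*(-√(-4)))*(-4) = (√((3 + I*√2)² + 16)*(-2*I))*(-4) = (√(16 + (3 + I*√2)²)*(-2*I))*(-4) = -2*I*√(16 + (3 + I*√2)²)*(-4) = 8*I*√(16 + (3 + I*√2)²)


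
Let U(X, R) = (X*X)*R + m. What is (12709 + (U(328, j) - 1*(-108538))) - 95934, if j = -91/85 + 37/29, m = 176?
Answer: 117267889/2465 ≈ 47573.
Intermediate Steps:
j = 506/2465 (j = -91*1/85 + 37*(1/29) = -91/85 + 37/29 = 506/2465 ≈ 0.20527)
U(X, R) = 176 + R*X**2 (U(X, R) = (X*X)*R + 176 = X**2*R + 176 = R*X**2 + 176 = 176 + R*X**2)
(12709 + (U(328, j) - 1*(-108538))) - 95934 = (12709 + ((176 + (506/2465)*328**2) - 1*(-108538))) - 95934 = (12709 + ((176 + (506/2465)*107584) + 108538)) - 95934 = (12709 + ((176 + 54437504/2465) + 108538)) - 95934 = (12709 + (54871344/2465 + 108538)) - 95934 = (12709 + 322417514/2465) - 95934 = 353745199/2465 - 95934 = 117267889/2465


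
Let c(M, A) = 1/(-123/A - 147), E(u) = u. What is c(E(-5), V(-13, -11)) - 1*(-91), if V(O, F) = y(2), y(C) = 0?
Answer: 91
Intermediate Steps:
V(O, F) = 0
c(M, A) = 1/(-147 - 123/A)
c(E(-5), V(-13, -11)) - 1*(-91) = -1*0/(123 + 147*0) - 1*(-91) = -1*0/(123 + 0) + 91 = -1*0/123 + 91 = -1*0*1/123 + 91 = 0 + 91 = 91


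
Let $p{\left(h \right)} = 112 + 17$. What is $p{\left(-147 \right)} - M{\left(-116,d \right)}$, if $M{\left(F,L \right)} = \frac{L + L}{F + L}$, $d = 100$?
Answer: $\frac{283}{2} \approx 141.5$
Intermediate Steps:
$M{\left(F,L \right)} = \frac{2 L}{F + L}$
$p{\left(h \right)} = 129$
$p{\left(-147 \right)} - M{\left(-116,d \right)} = 129 - 2 \cdot 100 \frac{1}{-116 + 100} = 129 - 2 \cdot 100 \frac{1}{-16} = 129 - 2 \cdot 100 \left(- \frac{1}{16}\right) = 129 - - \frac{25}{2} = 129 + \frac{25}{2} = \frac{283}{2}$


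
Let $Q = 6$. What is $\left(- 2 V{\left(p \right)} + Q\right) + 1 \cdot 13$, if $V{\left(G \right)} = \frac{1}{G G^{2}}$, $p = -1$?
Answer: $21$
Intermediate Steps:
$V{\left(G \right)} = \frac{1}{G^{3}}$
$\left(- 2 V{\left(p \right)} + Q\right) + 1 \cdot 13 = \left(- \frac{2}{-1} + 6\right) + 1 \cdot 13 = \left(\left(-2\right) \left(-1\right) + 6\right) + 13 = \left(2 + 6\right) + 13 = 8 + 13 = 21$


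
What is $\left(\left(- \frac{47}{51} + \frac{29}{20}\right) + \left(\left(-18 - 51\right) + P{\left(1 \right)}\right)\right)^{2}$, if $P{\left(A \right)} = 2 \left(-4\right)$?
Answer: $\frac{6084156001}{1040400} \approx 5847.9$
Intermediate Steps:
$P{\left(A \right)} = -8$
$\left(\left(- \frac{47}{51} + \frac{29}{20}\right) + \left(\left(-18 - 51\right) + P{\left(1 \right)}\right)\right)^{2} = \left(\left(- \frac{47}{51} + \frac{29}{20}\right) - 77\right)^{2} = \left(\frac{539}{1020} - 77\right)^{2} = \left(- \frac{78001}{1020}\right)^{2} = \frac{6084156001}{1040400}$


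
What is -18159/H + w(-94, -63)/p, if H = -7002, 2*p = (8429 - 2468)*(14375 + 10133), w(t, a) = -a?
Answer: 36845679502/14207465283 ≈ 2.5934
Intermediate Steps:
p = 73046094 (p = ((8429 - 2468)*(14375 + 10133))/2 = (5961*24508)/2 = (½)*146092188 = 73046094)
-18159/H + w(-94, -63)/p = -18159/(-7002) - 1*(-63)/73046094 = -18159*(-1/7002) + 63*(1/73046094) = 6053/2334 + 21/24348698 = 36845679502/14207465283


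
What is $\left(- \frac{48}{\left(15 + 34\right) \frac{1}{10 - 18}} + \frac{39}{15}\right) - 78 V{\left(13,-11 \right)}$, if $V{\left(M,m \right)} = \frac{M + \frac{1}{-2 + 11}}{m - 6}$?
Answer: $\frac{882067}{12495} \approx 70.594$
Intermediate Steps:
$V{\left(M,m \right)} = \frac{\frac{1}{9} + M}{-6 + m}$ ($V{\left(M,m \right)} = \frac{M + \frac{1}{9}}{-6 + m} = \frac{\frac{1}{9} + M}{-6 + m}$)
$\left(- \frac{48}{\left(15 + 34\right) \frac{1}{10 - 18}} + \frac{39}{15}\right) - 78 V{\left(13,-11 \right)} = \left(- \frac{48}{\left(15 + 34\right) \frac{1}{10 - 18}} + \frac{39}{15}\right) - 78 \frac{\frac{1}{9} + 13}{-6 - 11} = \left(- \frac{48}{49 \frac{1}{-8}} + 39 \cdot \frac{1}{15}\right) - 78 \frac{1}{-17} \cdot \frac{118}{9} = \left(- \frac{48}{49 \left(- \frac{1}{8}\right)} + \frac{13}{5}\right) - 78 \left(\left(- \frac{1}{17}\right) \frac{118}{9}\right) = \left(- \frac{48}{- \frac{49}{8}} + \frac{13}{5}\right) - - \frac{3068}{51} = \left(\left(-48\right) \left(- \frac{8}{49}\right) + \frac{13}{5}\right) + \frac{3068}{51} = \left(\frac{384}{49} + \frac{13}{5}\right) + \frac{3068}{51} = \frac{2557}{245} + \frac{3068}{51} = \frac{882067}{12495}$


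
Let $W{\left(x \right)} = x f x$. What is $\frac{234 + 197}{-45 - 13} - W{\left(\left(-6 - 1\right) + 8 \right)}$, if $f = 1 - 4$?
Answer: $- \frac{257}{58} \approx -4.431$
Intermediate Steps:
$f = -3$ ($f = 1 - 4 = -3$)
$W{\left(x \right)} = - 3 x^{2}$ ($W{\left(x \right)} = x \left(-3\right) x = - 3 x x = - 3 x^{2}$)
$\frac{234 + 197}{-45 - 13} - W{\left(\left(-6 - 1\right) + 8 \right)} = \frac{234 + 197}{-45 - 13} - - 3 \left(\left(-6 - 1\right) + 8\right)^{2} = \frac{431}{-58} - - 3 \left(-7 + 8\right)^{2} = 431 \left(- \frac{1}{58}\right) - - 3 \cdot 1^{2} = - \frac{431}{58} - \left(-3\right) 1 = - \frac{431}{58} - -3 = - \frac{431}{58} + 3 = - \frac{257}{58}$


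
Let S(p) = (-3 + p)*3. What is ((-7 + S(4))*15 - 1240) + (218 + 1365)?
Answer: 283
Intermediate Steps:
S(p) = -9 + 3*p
((-7 + S(4))*15 - 1240) + (218 + 1365) = ((-7 + (-9 + 3*4))*15 - 1240) + (218 + 1365) = ((-7 + (-9 + 12))*15 - 1240) + 1583 = ((-7 + 3)*15 - 1240) + 1583 = (-4*15 - 1240) + 1583 = (-60 - 1240) + 1583 = -1300 + 1583 = 283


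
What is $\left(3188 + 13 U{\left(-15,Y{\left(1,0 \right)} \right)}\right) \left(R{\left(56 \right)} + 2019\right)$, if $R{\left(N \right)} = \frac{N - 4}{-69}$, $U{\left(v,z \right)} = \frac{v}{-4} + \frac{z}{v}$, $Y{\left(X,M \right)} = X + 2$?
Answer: $\frac{3002563299}{460} \approx 6.5273 \cdot 10^{6}$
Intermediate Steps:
$Y{\left(X,M \right)} = 2 + X$
$U{\left(v,z \right)} = - \frac{v}{4} + \frac{z}{v}$ ($U{\left(v,z \right)} = v \left(- \frac{1}{4}\right) + \frac{z}{v} = - \frac{v}{4} + \frac{z}{v}$)
$R{\left(N \right)} = \frac{4}{69} - \frac{N}{69}$ ($R{\left(N \right)} = \left(-4 + N\right) \left(- \frac{1}{69}\right) = \frac{4}{69} - \frac{N}{69}$)
$\left(3188 + 13 U{\left(-15,Y{\left(1,0 \right)} \right)}\right) \left(R{\left(56 \right)} + 2019\right) = \left(3188 + 13 \left(\left(- \frac{1}{4}\right) \left(-15\right) + \frac{2 + 1}{-15}\right)\right) \left(\left(\frac{4}{69} - \frac{56}{69}\right) + 2019\right) = \left(3188 + 13 \left(\frac{15}{4} + 3 \left(- \frac{1}{15}\right)\right)\right) \left(\left(\frac{4}{69} - \frac{56}{69}\right) + 2019\right) = \left(3188 + 13 \left(\frac{15}{4} - \frac{1}{5}\right)\right) \left(- \frac{52}{69} + 2019\right) = \left(3188 + 13 \cdot \frac{71}{20}\right) \frac{139259}{69} = \left(3188 + \frac{923}{20}\right) \frac{139259}{69} = \frac{64683}{20} \cdot \frac{139259}{69} = \frac{3002563299}{460}$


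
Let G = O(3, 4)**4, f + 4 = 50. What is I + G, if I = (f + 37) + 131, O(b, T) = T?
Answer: 470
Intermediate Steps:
f = 46 (f = -4 + 50 = 46)
G = 256 (G = 4**4 = 256)
I = 214 (I = (46 + 37) + 131 = 83 + 131 = 214)
I + G = 214 + 256 = 470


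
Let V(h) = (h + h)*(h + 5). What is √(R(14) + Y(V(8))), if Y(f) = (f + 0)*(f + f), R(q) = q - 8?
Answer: 7*√1766 ≈ 294.17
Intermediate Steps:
R(q) = -8 + q
V(h) = 2*h*(5 + h) (V(h) = (2*h)*(5 + h) = 2*h*(5 + h))
Y(f) = 2*f² (Y(f) = f*(2*f) = 2*f²)
√(R(14) + Y(V(8))) = √((-8 + 14) + 2*(2*8*(5 + 8))²) = √(6 + 2*(2*8*13)²) = √(6 + 2*208²) = √(6 + 2*43264) = √(6 + 86528) = √86534 = 7*√1766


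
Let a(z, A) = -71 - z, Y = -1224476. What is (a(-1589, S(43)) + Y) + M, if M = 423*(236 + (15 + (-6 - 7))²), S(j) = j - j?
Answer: -1121438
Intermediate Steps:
S(j) = 0
M = 101520 (M = 423*(236 + (15 - 13)²) = 423*(236 + 2²) = 423*(236 + 4) = 423*240 = 101520)
(a(-1589, S(43)) + Y) + M = ((-71 - 1*(-1589)) - 1224476) + 101520 = ((-71 + 1589) - 1224476) + 101520 = (1518 - 1224476) + 101520 = -1222958 + 101520 = -1121438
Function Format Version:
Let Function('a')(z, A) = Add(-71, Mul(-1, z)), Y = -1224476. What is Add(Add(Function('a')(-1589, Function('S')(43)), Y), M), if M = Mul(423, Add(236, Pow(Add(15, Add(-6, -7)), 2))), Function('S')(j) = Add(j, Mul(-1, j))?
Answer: -1121438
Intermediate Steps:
Function('S')(j) = 0
M = 101520 (M = Mul(423, Add(236, Pow(Add(15, -13), 2))) = Mul(423, Add(236, Pow(2, 2))) = Mul(423, Add(236, 4)) = Mul(423, 240) = 101520)
Add(Add(Function('a')(-1589, Function('S')(43)), Y), M) = Add(Add(Add(-71, Mul(-1, -1589)), -1224476), 101520) = Add(Add(Add(-71, 1589), -1224476), 101520) = Add(Add(1518, -1224476), 101520) = Add(-1222958, 101520) = -1121438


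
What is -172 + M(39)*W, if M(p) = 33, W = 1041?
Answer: 34181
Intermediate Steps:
-172 + M(39)*W = -172 + 33*1041 = -172 + 34353 = 34181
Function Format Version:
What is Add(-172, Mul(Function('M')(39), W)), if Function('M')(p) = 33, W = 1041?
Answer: 34181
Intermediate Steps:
Add(-172, Mul(Function('M')(39), W)) = Add(-172, Mul(33, 1041)) = Add(-172, 34353) = 34181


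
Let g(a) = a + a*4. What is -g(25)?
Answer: -125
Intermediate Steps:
g(a) = 5*a (g(a) = a + 4*a = 5*a)
-g(25) = -5*25 = -1*125 = -125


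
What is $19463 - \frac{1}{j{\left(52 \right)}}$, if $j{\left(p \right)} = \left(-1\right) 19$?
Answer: $\frac{369798}{19} \approx 19463.0$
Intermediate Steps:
$j{\left(p \right)} = -19$
$19463 - \frac{1}{j{\left(52 \right)}} = 19463 - \frac{1}{-19} = 19463 - - \frac{1}{19} = 19463 + \frac{1}{19} = \frac{369798}{19}$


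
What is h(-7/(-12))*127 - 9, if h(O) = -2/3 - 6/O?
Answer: -29399/21 ≈ -1400.0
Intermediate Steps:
h(O) = -⅔ - 6/O (h(O) = -2*⅓ - 6/O = -⅔ - 6/O)
h(-7/(-12))*127 - 9 = (-⅔ - 6/((-7/(-12))))*127 - 9 = (-⅔ - 6/((-7*(-1/12))))*127 - 9 = (-⅔ - 6/7/12)*127 - 9 = (-⅔ - 6*12/7)*127 - 9 = (-⅔ - 72/7)*127 - 9 = -230/21*127 - 9 = -29210/21 - 9 = -29399/21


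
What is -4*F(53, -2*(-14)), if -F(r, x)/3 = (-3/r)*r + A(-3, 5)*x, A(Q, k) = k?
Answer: 1644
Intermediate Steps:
F(r, x) = 9 - 15*x (F(r, x) = -3*((-3/r)*r + 5*x) = -3*(-3 + 5*x) = 9 - 15*x)
-4*F(53, -2*(-14)) = -4*(9 - (-30)*(-14)) = -4*(9 - 15*28) = -4*(9 - 420) = -4*(-411) = 1644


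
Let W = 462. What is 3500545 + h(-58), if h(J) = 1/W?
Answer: 1617251791/462 ≈ 3.5005e+6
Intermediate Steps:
h(J) = 1/462
3500545 + h(-58) = 3500545 + 1/462 = 1617251791/462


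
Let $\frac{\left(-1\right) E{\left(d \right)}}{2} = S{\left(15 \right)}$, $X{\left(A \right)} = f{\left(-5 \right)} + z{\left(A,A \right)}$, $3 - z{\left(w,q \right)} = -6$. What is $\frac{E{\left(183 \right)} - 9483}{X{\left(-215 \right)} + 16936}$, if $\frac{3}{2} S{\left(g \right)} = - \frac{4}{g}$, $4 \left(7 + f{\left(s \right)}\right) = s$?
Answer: $- \frac{1706876}{3048615} \approx -0.55989$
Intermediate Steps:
$f{\left(s \right)} = -7 + \frac{s}{4}$
$S{\left(g \right)} = - \frac{8}{3 g}$ ($S{\left(g \right)} = \frac{2 \left(- \frac{4}{g}\right)}{3} = - \frac{8}{3 g}$)
$z{\left(w,q \right)} = 9$ ($z{\left(w,q \right)} = 3 - -6 = 3 + 6 = 9$)
$X{\left(A \right)} = \frac{3}{4}$ ($X{\left(A \right)} = \left(-7 + \frac{1}{4} \left(-5\right)\right) + 9 = \left(-7 - \frac{5}{4}\right) + 9 = - \frac{33}{4} + 9 = \frac{3}{4}$)
$E{\left(d \right)} = \frac{16}{45}$ ($E{\left(d \right)} = - 2 \left(- \frac{8}{3 \cdot 15}\right) = - 2 \left(\left(- \frac{8}{3}\right) \frac{1}{15}\right) = \left(-2\right) \left(- \frac{8}{45}\right) = \frac{16}{45}$)
$\frac{E{\left(183 \right)} - 9483}{X{\left(-215 \right)} + 16936} = \frac{\frac{16}{45} - 9483}{\frac{3}{4} + 16936} = - \frac{426719}{45 \cdot \frac{67747}{4}} = \left(- \frac{426719}{45}\right) \frac{4}{67747} = - \frac{1706876}{3048615}$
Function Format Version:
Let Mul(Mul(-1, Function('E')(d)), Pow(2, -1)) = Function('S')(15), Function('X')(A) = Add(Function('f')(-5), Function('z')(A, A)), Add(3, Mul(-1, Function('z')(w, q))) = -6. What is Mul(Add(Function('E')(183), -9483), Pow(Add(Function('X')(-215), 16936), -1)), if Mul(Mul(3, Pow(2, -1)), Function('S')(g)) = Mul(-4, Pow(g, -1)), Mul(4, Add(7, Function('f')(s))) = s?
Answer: Rational(-1706876, 3048615) ≈ -0.55989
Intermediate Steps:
Function('f')(s) = Add(-7, Mul(Rational(1, 4), s))
Function('S')(g) = Mul(Rational(-8, 3), Pow(g, -1)) (Function('S')(g) = Mul(Rational(2, 3), Mul(-4, Pow(g, -1))) = Mul(Rational(-8, 3), Pow(g, -1)))
Function('z')(w, q) = 9 (Function('z')(w, q) = Add(3, Mul(-1, -6)) = Add(3, 6) = 9)
Function('X')(A) = Rational(3, 4) (Function('X')(A) = Add(Add(-7, Mul(Rational(1, 4), -5)), 9) = Add(Add(-7, Rational(-5, 4)), 9) = Add(Rational(-33, 4), 9) = Rational(3, 4))
Function('E')(d) = Rational(16, 45) (Function('E')(d) = Mul(-2, Mul(Rational(-8, 3), Pow(15, -1))) = Mul(-2, Mul(Rational(-8, 3), Rational(1, 15))) = Mul(-2, Rational(-8, 45)) = Rational(16, 45))
Mul(Add(Function('E')(183), -9483), Pow(Add(Function('X')(-215), 16936), -1)) = Mul(Add(Rational(16, 45), -9483), Pow(Add(Rational(3, 4), 16936), -1)) = Mul(Rational(-426719, 45), Pow(Rational(67747, 4), -1)) = Mul(Rational(-426719, 45), Rational(4, 67747)) = Rational(-1706876, 3048615)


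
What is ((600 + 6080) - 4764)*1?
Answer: 1916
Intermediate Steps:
((600 + 6080) - 4764)*1 = (6680 - 4764)*1 = 1916*1 = 1916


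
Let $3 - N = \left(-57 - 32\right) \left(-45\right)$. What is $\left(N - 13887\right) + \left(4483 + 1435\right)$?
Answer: $-11971$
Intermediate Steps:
$N = -4002$ ($N = 3 - \left(-57 - 32\right) \left(-45\right) = 3 - \left(-89\right) \left(-45\right) = 3 - 4005 = -4002$)
$\left(N - 13887\right) + \left(4483 + 1435\right) = \left(-4002 - 13887\right) + \left(4483 + 1435\right) = -17889 + 5918 = -11971$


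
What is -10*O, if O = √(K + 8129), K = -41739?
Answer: -10*I*√33610 ≈ -1833.3*I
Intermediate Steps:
O = I*√33610 (O = √(-41739 + 8129) = √(-33610) = I*√33610 ≈ 183.33*I)
-10*O = -10*I*√33610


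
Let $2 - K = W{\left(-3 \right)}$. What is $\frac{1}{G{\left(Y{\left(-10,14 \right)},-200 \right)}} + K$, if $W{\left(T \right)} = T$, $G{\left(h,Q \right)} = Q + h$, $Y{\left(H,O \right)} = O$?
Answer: $\frac{929}{186} \approx 4.9946$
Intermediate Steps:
$K = 5$ ($K = 2 - -3 = 2 + 3 = 5$)
$\frac{1}{G{\left(Y{\left(-10,14 \right)},-200 \right)}} + K = \frac{1}{-200 + 14} + 5 = \frac{1}{-186} + 5 = - \frac{1}{186} + 5 = \frac{929}{186}$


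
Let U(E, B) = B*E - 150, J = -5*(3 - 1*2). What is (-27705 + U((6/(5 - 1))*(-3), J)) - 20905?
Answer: -97475/2 ≈ -48738.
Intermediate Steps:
J = -5 (J = -5*(3 - 2) = -5*1 = -5)
U(E, B) = -150 + B*E
(-27705 + U((6/(5 - 1))*(-3), J)) - 20905 = (-27705 + (-150 - 5*6/(5 - 1)*(-3))) - 20905 = (-27705 + (-150 - 5*6/4*(-3))) - 20905 = (-27705 + (-150 - 5*6*(1/4)*(-3))) - 20905 = (-27705 + (-150 - 15*(-3)/2)) - 20905 = (-27705 + (-150 - 5*(-9/2))) - 20905 = (-27705 + (-150 + 45/2)) - 20905 = (-27705 - 255/2) - 20905 = -55665/2 - 20905 = -97475/2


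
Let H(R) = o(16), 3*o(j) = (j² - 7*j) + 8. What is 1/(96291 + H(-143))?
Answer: 3/289025 ≈ 1.0380e-5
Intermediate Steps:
o(j) = 8/3 - 7*j/3 + j²/3 (o(j) = ((j² - 7*j) + 8)/3 = (8 + j² - 7*j)/3 = 8/3 - 7*j/3 + j²/3)
H(R) = 152/3 (H(R) = 8/3 - 7/3*16 + (⅓)*16² = 8/3 - 112/3 + (⅓)*256 = 8/3 - 112/3 + 256/3 = 152/3)
1/(96291 + H(-143)) = 1/(96291 + 152/3) = 1/(289025/3) = 3/289025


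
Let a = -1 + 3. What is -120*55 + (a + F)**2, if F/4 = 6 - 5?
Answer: -6564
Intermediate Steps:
F = 4 (F = 4*(6 - 5) = 4*1 = 4)
a = 2
-120*55 + (a + F)**2 = -120*55 + (2 + 4)**2 = -6600 + 6**2 = -6600 + 36 = -6564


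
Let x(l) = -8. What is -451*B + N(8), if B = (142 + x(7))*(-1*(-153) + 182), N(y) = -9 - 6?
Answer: -20245405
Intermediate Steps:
N(y) = -15
B = 44890 (B = (142 - 8)*(-1*(-153) + 182) = 134*(153 + 182) = 134*335 = 44890)
-451*B + N(8) = -451*44890 - 15 = -20245390 - 15 = -20245405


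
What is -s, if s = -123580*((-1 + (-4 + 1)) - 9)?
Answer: -1606540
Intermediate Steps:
s = 1606540 (s = -123580*((-1 - 3) - 9) = -123580*(-4 - 9) = -123580*(-13) = 1606540)
-s = -1*1606540 = -1606540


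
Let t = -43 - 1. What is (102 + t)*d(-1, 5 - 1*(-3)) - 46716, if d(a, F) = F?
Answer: -46252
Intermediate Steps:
t = -44
(102 + t)*d(-1, 5 - 1*(-3)) - 46716 = (102 - 44)*(5 - 1*(-3)) - 46716 = 58*(5 + 3) - 46716 = 58*8 - 46716 = 464 - 46716 = -46252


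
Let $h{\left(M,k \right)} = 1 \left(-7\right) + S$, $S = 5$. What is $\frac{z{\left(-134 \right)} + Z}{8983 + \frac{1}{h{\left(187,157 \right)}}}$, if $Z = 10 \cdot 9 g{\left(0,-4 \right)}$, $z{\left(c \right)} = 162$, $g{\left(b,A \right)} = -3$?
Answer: $- \frac{216}{17965} \approx -0.012023$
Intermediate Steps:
$h{\left(M,k \right)} = -2$ ($h{\left(M,k \right)} = 1 \left(-7\right) + 5 = -7 + 5 = -2$)
$Z = -270$ ($Z = 10 \cdot 9 \left(-3\right) = 90 \left(-3\right) = -270$)
$\frac{z{\left(-134 \right)} + Z}{8983 + \frac{1}{h{\left(187,157 \right)}}} = \frac{162 - 270}{8983 + \frac{1}{-2}} = - \frac{108}{8983 - \frac{1}{2}} = - \frac{108}{\frac{17965}{2}} = \left(-108\right) \frac{2}{17965} = - \frac{216}{17965}$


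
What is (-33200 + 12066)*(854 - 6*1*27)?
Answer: -14624728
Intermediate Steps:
(-33200 + 12066)*(854 - 6*1*27) = -21134*(854 - 6*27) = -21134*(854 - 162) = -21134*692 = -14624728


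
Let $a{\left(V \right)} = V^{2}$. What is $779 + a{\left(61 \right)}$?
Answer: $4500$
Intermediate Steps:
$779 + a{\left(61 \right)} = 779 + 61^{2} = 779 + 3721 = 4500$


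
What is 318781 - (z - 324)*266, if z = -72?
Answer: 424117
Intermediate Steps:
318781 - (z - 324)*266 = 318781 - (-72 - 324)*266 = 318781 - (-396)*266 = 318781 - 1*(-105336) = 318781 + 105336 = 424117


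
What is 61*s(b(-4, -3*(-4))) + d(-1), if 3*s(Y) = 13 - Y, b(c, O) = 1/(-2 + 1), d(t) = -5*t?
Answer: 869/3 ≈ 289.67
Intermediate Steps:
b(c, O) = -1 (b(c, O) = 1/(-1) = -1)
s(Y) = 13/3 - Y/3 (s(Y) = (13 - Y)/3 = 13/3 - Y/3)
61*s(b(-4, -3*(-4))) + d(-1) = 61*(13/3 - ⅓*(-1)) - 5*(-1) = 61*(13/3 + ⅓) + 5 = 61*(14/3) + 5 = 854/3 + 5 = 869/3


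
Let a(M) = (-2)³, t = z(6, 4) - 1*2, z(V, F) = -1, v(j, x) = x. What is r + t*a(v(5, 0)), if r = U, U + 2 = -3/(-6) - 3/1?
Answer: 39/2 ≈ 19.500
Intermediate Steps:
U = -9/2 (U = -2 + (-3/(-6) - 3/1) = -2 + (-3*(-⅙) - 3*1) = -2 + (½ - 3) = -2 - 5/2 = -9/2 ≈ -4.5000)
t = -3 (t = -1 - 1*2 = -1 - 2 = -3)
r = -9/2 ≈ -4.5000
a(M) = -8
r + t*a(v(5, 0)) = -9/2 - 3*(-8) = -9/2 + 24 = 39/2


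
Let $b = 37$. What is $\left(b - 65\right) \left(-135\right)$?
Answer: $3780$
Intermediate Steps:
$\left(b - 65\right) \left(-135\right) = \left(37 - 65\right) \left(-135\right) = \left(-28\right) \left(-135\right) = 3780$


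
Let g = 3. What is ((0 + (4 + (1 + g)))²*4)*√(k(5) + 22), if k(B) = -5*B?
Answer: 256*I*√3 ≈ 443.4*I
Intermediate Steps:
((0 + (4 + (1 + g)))²*4)*√(k(5) + 22) = ((0 + (4 + (1 + 3)))²*4)*√(-5*5 + 22) = ((0 + (4 + 4))²*4)*√(-25 + 22) = ((0 + 8)²*4)*√(-3) = (8²*4)*(I*√3) = (64*4)*(I*√3) = 256*(I*√3) = 256*I*√3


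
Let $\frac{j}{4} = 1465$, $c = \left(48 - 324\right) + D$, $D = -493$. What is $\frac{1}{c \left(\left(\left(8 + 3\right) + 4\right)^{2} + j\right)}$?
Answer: $- \frac{1}{4679365} \approx -2.137 \cdot 10^{-7}$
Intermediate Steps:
$c = -769$ ($c = \left(48 - 324\right) - 493 = -276 - 493 = -769$)
$j = 5860$ ($j = 4 \cdot 1465 = 5860$)
$\frac{1}{c \left(\left(\left(8 + 3\right) + 4\right)^{2} + j\right)} = \frac{1}{\left(-769\right) \left(\left(\left(8 + 3\right) + 4\right)^{2} + 5860\right)} = \frac{1}{\left(-769\right) \left(\left(11 + 4\right)^{2} + 5860\right)} = \frac{1}{\left(-769\right) \left(15^{2} + 5860\right)} = \frac{1}{\left(-769\right) \left(225 + 5860\right)} = \frac{1}{\left(-769\right) 6085} = \frac{1}{-4679365} = - \frac{1}{4679365}$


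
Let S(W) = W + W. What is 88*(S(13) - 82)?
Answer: -4928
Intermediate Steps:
S(W) = 2*W
88*(S(13) - 82) = 88*(2*13 - 82) = 88*(26 - 82) = 88*(-56) = -4928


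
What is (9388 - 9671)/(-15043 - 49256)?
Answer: 283/64299 ≈ 0.0044013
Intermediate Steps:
(9388 - 9671)/(-15043 - 49256) = -283/(-64299) = -283*(-1/64299) = 283/64299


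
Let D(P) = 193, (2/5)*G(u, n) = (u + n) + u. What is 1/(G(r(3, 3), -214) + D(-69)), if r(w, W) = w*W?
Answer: -1/297 ≈ -0.0033670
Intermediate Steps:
r(w, W) = W*w
G(u, n) = 5*u + 5*n/2 (G(u, n) = 5*((u + n) + u)/2 = 5*((n + u) + u)/2 = 5*(n + 2*u)/2 = 5*u + 5*n/2)
1/(G(r(3, 3), -214) + D(-69)) = 1/((5*(3*3) + (5/2)*(-214)) + 193) = 1/((5*9 - 535) + 193) = 1/((45 - 535) + 193) = 1/(-490 + 193) = 1/(-297) = -1/297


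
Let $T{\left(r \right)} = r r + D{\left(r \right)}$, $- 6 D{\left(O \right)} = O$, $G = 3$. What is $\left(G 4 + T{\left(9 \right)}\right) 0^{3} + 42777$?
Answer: $42777$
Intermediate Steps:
$D{\left(O \right)} = - \frac{O}{6}$
$T{\left(r \right)} = r^{2} - \frac{r}{6}$ ($T{\left(r \right)} = r r - \frac{r}{6} = r^{2} - \frac{r}{6}$)
$\left(G 4 + T{\left(9 \right)}\right) 0^{3} + 42777 = \left(3 \cdot 4 + 9 \left(- \frac{1}{6} + 9\right)\right) 0^{3} + 42777 = \left(12 + 9 \cdot \frac{53}{6}\right) 0 + 42777 = \left(12 + \frac{159}{2}\right) 0 + 42777 = \frac{183}{2} \cdot 0 + 42777 = 0 + 42777 = 42777$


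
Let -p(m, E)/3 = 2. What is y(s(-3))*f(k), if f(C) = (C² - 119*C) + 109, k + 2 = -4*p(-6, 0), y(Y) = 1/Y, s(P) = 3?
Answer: -675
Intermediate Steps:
p(m, E) = -6 (p(m, E) = -3*2 = -6)
k = 22 (k = -2 - 4*(-6) = -2 + 24 = 22)
f(C) = 109 + C² - 119*C
y(s(-3))*f(k) = (109 + 22² - 119*22)/3 = (109 + 484 - 2618)/3 = (⅓)*(-2025) = -675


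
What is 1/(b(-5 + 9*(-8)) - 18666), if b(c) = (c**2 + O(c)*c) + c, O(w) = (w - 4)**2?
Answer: -1/518011 ≈ -1.9305e-6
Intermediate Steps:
O(w) = (-4 + w)**2
b(c) = c + c**2 + c*(-4 + c)**2 (b(c) = (c**2 + (-4 + c)**2*c) + c = (c**2 + c*(-4 + c)**2) + c = c + c**2 + c*(-4 + c)**2)
1/(b(-5 + 9*(-8)) - 18666) = 1/((-5 + 9*(-8))*(1 + (-5 + 9*(-8)) + (-4 + (-5 + 9*(-8)))**2) - 18666) = 1/((-5 - 72)*(1 + (-5 - 72) + (-4 + (-5 - 72))**2) - 18666) = 1/(-77*(1 - 77 + (-4 - 77)**2) - 18666) = 1/(-77*(1 - 77 + (-81)**2) - 18666) = 1/(-77*(1 - 77 + 6561) - 18666) = 1/(-77*6485 - 18666) = 1/(-499345 - 18666) = 1/(-518011) = -1/518011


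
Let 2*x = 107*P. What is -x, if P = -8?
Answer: 428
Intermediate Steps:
x = -428 (x = (107*(-8))/2 = (1/2)*(-856) = -428)
-x = -1*(-428) = 428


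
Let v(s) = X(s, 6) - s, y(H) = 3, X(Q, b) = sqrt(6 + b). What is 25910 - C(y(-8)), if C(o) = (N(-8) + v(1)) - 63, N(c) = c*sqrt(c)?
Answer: 25974 - 2*sqrt(3) + 16*I*sqrt(2) ≈ 25971.0 + 22.627*I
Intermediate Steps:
N(c) = c**(3/2)
v(s) = -s + 2*sqrt(3) (v(s) = sqrt(6 + 6) - s = sqrt(12) - s = 2*sqrt(3) - s = -s + 2*sqrt(3))
C(o) = -64 + 2*sqrt(3) - 16*I*sqrt(2) (C(o) = ((-8)**(3/2) + (-1*1 + 2*sqrt(3))) - 63 = (-16*I*sqrt(2) + (-1 + 2*sqrt(3))) - 63 = (-1 + 2*sqrt(3) - 16*I*sqrt(2)) - 63 = -64 + 2*sqrt(3) - 16*I*sqrt(2))
25910 - C(y(-8)) = 25910 - (-64 + 2*sqrt(3) - 16*I*sqrt(2)) = 25910 + (64 - 2*sqrt(3) + 16*I*sqrt(2)) = 25974 - 2*sqrt(3) + 16*I*sqrt(2)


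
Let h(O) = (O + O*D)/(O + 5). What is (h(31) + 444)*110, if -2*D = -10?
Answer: 148225/3 ≈ 49408.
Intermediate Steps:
D = 5 (D = -½*(-10) = 5)
h(O) = 6*O/(5 + O) (h(O) = (O + O*5)/(O + 5) = (O + 5*O)/(5 + O) = (6*O)/(5 + O) = 6*O/(5 + O))
(h(31) + 444)*110 = (6*31/(5 + 31) + 444)*110 = (6*31/36 + 444)*110 = (6*31*(1/36) + 444)*110 = (31/6 + 444)*110 = (2695/6)*110 = 148225/3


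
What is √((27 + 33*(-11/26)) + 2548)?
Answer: √1731262/26 ≈ 50.607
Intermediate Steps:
√((27 + 33*(-11/26)) + 2548) = √((27 - 363/26) + 2548) = √(339/26 + 2548) = √(66587/26) = √1731262/26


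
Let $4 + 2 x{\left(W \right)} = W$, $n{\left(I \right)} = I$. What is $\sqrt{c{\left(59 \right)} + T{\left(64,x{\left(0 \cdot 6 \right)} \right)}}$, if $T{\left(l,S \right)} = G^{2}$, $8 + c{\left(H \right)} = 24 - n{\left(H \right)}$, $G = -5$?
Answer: $3 i \sqrt{2} \approx 4.2426 i$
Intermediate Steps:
$c{\left(H \right)} = 16 - H$ ($c{\left(H \right)} = -8 - \left(-24 + H\right) = 16 - H$)
$x{\left(W \right)} = -2 + \frac{W}{2}$
$T{\left(l,S \right)} = 25$ ($T{\left(l,S \right)} = \left(-5\right)^{2} = 25$)
$\sqrt{c{\left(59 \right)} + T{\left(64,x{\left(0 \cdot 6 \right)} \right)}} = \sqrt{\left(16 - 59\right) + 25} = \sqrt{-43 + 25} = \sqrt{-18} = 3 i \sqrt{2}$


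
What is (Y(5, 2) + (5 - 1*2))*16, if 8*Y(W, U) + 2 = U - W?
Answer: 38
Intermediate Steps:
Y(W, U) = -¼ - W/8 + U/8 (Y(W, U) = -¼ + (U - W)/8 = -¼ + (-W/8 + U/8) = -¼ - W/8 + U/8)
(Y(5, 2) + (5 - 1*2))*16 = ((-¼ - ⅛*5 + (⅛)*2) + (5 - 1*2))*16 = ((-¼ - 5/8 + ¼) + (5 - 2))*16 = (-5/8 + 3)*16 = (19/8)*16 = 38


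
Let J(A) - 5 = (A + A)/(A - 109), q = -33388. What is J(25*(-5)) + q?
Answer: -3905686/117 ≈ -33382.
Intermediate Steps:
J(A) = 5 + 2*A/(-109 + A) (J(A) = 5 + (A + A)/(A - 109) = 5 + (2*A)/(-109 + A) = 5 + 2*A/(-109 + A))
J(25*(-5)) + q = (-545 + 7*(25*(-5)))/(-109 + 25*(-5)) - 33388 = (-545 + 7*(-125))/(-109 - 125) - 33388 = (-545 - 875)/(-234) - 33388 = -1/234*(-1420) - 33388 = 710/117 - 33388 = -3905686/117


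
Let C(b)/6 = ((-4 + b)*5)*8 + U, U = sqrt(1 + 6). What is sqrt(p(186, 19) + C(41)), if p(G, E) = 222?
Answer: sqrt(9102 + 6*sqrt(7)) ≈ 95.488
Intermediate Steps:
U = sqrt(7) ≈ 2.6458
C(b) = -960 + 6*sqrt(7) + 240*b (C(b) = 6*(((-4 + b)*5)*8 + sqrt(7)) = 6*((-20 + 5*b)*8 + sqrt(7)) = 6*((-160 + 40*b) + sqrt(7)) = 6*(-160 + sqrt(7) + 40*b) = -960 + 6*sqrt(7) + 240*b)
sqrt(p(186, 19) + C(41)) = sqrt(222 + (-960 + 6*sqrt(7) + 240*41)) = sqrt(222 + (-960 + 6*sqrt(7) + 9840)) = sqrt(222 + (8880 + 6*sqrt(7))) = sqrt(9102 + 6*sqrt(7))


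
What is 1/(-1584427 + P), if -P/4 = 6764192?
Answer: -1/28641195 ≈ -3.4915e-8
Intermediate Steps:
P = -27056768 (P = -4*6764192 = -27056768)
1/(-1584427 + P) = 1/(-1584427 - 27056768) = 1/(-28641195) = -1/28641195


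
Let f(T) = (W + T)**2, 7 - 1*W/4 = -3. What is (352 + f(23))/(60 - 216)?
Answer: -4321/156 ≈ -27.699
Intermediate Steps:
W = 40 (W = 28 - 4*(-3) = 28 + 12 = 40)
f(T) = (40 + T)**2
(352 + f(23))/(60 - 216) = (352 + (40 + 23)**2)/(60 - 216) = (352 + 63**2)/(-156) = (352 + 3969)*(-1/156) = 4321*(-1/156) = -4321/156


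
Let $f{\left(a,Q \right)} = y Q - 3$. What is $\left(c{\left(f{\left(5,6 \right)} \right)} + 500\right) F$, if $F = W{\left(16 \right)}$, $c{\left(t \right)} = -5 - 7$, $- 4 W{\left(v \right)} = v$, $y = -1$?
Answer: $-1952$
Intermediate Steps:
$W{\left(v \right)} = - \frac{v}{4}$
$f{\left(a,Q \right)} = -3 - Q$ ($f{\left(a,Q \right)} = - Q - 3 = -3 - Q$)
$c{\left(t \right)} = -12$ ($c{\left(t \right)} = -5 - 7 = -12$)
$F = -4$ ($F = \left(- \frac{1}{4}\right) 16 = -4$)
$\left(c{\left(f{\left(5,6 \right)} \right)} + 500\right) F = \left(-12 + 500\right) \left(-4\right) = 488 \left(-4\right) = -1952$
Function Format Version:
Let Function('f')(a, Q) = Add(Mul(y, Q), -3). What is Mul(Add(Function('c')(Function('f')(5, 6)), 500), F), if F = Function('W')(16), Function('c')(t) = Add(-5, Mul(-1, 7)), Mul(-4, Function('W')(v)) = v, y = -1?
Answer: -1952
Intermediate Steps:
Function('W')(v) = Mul(Rational(-1, 4), v)
Function('f')(a, Q) = Add(-3, Mul(-1, Q)) (Function('f')(a, Q) = Add(Mul(-1, Q), -3) = Add(-3, Mul(-1, Q)))
Function('c')(t) = -12 (Function('c')(t) = Add(-5, -7) = -12)
F = -4 (F = Mul(Rational(-1, 4), 16) = -4)
Mul(Add(Function('c')(Function('f')(5, 6)), 500), F) = Mul(Add(-12, 500), -4) = Mul(488, -4) = -1952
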